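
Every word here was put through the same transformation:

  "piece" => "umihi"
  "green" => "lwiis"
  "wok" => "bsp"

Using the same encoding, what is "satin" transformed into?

xeyms

The shift depends on letter class: consonant p→u is +5, but vowel i→m is +4. Vowels shift forward by 4 and consonants shift forward by 5.
Applying it to satin: s(cons)+5=x, a(vowel)+4=e, t(cons)+5=y, i(vowel)+4=m, n(cons)+5=s.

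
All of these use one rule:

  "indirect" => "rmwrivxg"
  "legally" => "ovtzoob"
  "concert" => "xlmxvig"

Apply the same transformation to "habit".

szyrg

Each pair mirrors across the alphabet (i↔r, n↔m, d↔w): positions sum to 25. Letters are reflected about the middle of the alphabet (position → 25−position): Atbash.
On habit: h↔s, a↔z, b↔y, i↔r, t↔g.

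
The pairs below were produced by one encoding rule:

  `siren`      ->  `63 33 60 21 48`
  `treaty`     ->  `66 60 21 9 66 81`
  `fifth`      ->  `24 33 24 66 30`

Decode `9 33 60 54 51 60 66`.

airport

The formula is n = 3×(alphabet index, a=1) + 6.
Decoding 9 33 60 54 51 60 66: 9→(9−6)÷3=1=a, 33→(33−6)÷3=9=i, 60→(60−6)÷3=18=r, 54→(54−6)÷3=16=p, 51→(51−6)÷3=15=o, 60→(60−6)÷3=18=r, 66→(66−6)÷3=20=t.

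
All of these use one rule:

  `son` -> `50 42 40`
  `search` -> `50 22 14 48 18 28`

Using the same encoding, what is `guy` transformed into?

26 54 62

s(#19)→50 and o(#15)→42: differences scale by 2, so n = 2·pos + 12. With a=1..z=26, the number is 2·pos + 12.
For guy: g=7→26, u=21→54, y=25→62.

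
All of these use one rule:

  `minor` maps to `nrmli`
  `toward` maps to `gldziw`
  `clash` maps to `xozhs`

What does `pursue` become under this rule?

kfihfv

Letters are reflected about the middle of the alphabet (position → 25−position): Atbash.
Applying it to pursue: p↔k, u↔f, r↔i, s↔h, u↔f, e↔v.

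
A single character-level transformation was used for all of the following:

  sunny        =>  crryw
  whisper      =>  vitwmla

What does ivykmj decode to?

The output letters match the input read backwards, each shifted +4: sunny reversed is ynnus. Read the word backwards and shift each letter +4.
Decoding ivykmj: shift back: i−4=e, v−4=r, y−4=u, k−4=g, m−4=i, j−4=f → erugif; then reverse → figure.

figure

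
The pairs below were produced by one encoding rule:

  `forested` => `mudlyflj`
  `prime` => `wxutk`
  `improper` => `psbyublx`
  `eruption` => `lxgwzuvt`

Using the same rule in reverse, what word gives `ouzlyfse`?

honestly

Shifts by position in forested: pos 0: f→m (+7), pos 1: o→u (+6), pos 2: r→d (+12), pos 3: e→l (+7), pos 4: s→y (+6), pos 5: t→f (+12) — repeating every 3. It's a Vigenère-style cipher with numeric key [7,6,12]: position i shifts by key[i mod 3].
Decoding ouzlyfse: o−7=h, u−6=o, z−12=n, l−7=e, y−6=s, f−12=t, s−7=l, e−6=y.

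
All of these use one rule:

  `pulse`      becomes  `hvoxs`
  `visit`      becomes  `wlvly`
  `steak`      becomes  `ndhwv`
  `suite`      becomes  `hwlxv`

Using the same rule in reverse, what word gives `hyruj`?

grove

Read the word backwards and shift each letter +3.
Reversing it on hyruj: shift back: h−3=e, y−3=v, r−3=o, u−3=r, j−3=g → evorg; then reverse → grove.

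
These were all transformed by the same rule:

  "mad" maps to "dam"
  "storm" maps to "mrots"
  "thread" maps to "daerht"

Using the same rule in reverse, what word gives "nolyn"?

The output letters match the input read backwards: mad reversed is dam. The word is simply reversed.
Decoding nolyn: then reverse → nylon.

nylon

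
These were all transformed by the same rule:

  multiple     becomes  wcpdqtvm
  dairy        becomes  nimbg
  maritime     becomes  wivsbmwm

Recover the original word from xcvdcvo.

nurture

The shifts repeat in a cycle of length 3: positions 0,1,… shift by +10, +8, +4, then the pattern repeats.
Decoding xcvdcvo: x−10=n, c−8=u, v−4=r, d−10=t, c−8=u, v−4=r, o−10=e.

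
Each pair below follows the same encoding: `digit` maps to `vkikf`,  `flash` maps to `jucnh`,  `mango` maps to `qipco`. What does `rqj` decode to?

The word is reversed, then every letter is shifted forward by 2.
Decoding rqj: shift back: r−2=p, q−2=o, j−2=h → poh; then reverse → hop.

hop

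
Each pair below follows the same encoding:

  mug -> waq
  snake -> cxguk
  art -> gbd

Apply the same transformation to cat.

mgd

The shift depends on letter class: consonant m→w is +10, but vowel u→a is +6. The rule splits by letter class: vowels +6, consonants +10.
Applying it to cat: c(cons)+10=m, a(vowel)+6=g, t(cons)+10=d.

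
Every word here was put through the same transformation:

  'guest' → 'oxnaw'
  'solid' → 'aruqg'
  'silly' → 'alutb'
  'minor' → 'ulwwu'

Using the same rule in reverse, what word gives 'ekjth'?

Shifts by position in guest: pos 0: g→o (+8), pos 1: u→x (+3), pos 2: e→n (+9), pos 3: s→a (+8), pos 4: t→w (+3) — repeating every 3. The shifts repeat in a cycle of length 3: positions 0,1,… shift by +8, +3, +9, then the pattern repeats.
Undoing it on ekjth: e−8=w, k−3=h, j−9=a, t−8=l, h−3=e.

whale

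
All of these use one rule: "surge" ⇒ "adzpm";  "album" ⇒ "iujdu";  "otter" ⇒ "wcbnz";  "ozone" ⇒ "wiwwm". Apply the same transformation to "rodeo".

Shifts by position in surge: pos 0: s→a (+8), pos 1: u→d (+9), pos 2: r→z (+8), pos 3: g→p (+9) — repeating every 2. The shifts repeat in a cycle of length 2: positions 0,1,… shift by +8, +9, then the pattern repeats.
For rodeo: r+8=z, o+9=x, d+8=l, e+9=n, o+8=w.

zxlnw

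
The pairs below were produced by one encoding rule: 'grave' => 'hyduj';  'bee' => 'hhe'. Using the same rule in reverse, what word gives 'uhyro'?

The output letters match the input read backwards, each shifted +3: grave reversed is evarg. Read the word backwards and shift each letter +3.
Decoding uhyro: shift back: u−3=r, h−3=e, y−3=v, r−3=o, o−3=l → revol; then reverse → lover.

lover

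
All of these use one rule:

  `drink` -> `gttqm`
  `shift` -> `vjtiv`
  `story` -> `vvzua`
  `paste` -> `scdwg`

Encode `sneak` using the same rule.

vppdm

Shifts by position in drink: pos 0: d→g (+3), pos 1: r→t (+2), pos 2: i→t (+11), pos 3: n→q (+3), pos 4: k→m (+2) — repeating every 3. A repeating key of period 3 is used — shifts +3, +2, +11 over and over.
On sneak: s+3=v, n+2=p, e+11=p, a+3=d, k+2=m.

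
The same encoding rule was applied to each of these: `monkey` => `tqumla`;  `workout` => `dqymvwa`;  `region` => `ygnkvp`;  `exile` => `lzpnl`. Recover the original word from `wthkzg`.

Shifts by position in monkey: pos 0: m→t (+7), pos 1: o→q (+2), pos 2: n→u (+7), pos 3: k→m (+2) — repeating every 2. The shifts repeat in a cycle of length 2: positions 0,1,… shift by +7, +2, then the pattern repeats.
Decoding wthkzg: w−7=p, t−2=r, h−7=a, k−2=i, z−7=s, g−2=e.

praise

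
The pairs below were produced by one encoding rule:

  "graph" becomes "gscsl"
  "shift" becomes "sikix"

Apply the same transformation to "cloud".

Letter i (0-indexed) is shifted by i+0, so successive shifts are 0, 1, 2, ….
On cloud: c+0=c, l+1=m, o+2=q, u+3=x, d+4=h.

cmqxh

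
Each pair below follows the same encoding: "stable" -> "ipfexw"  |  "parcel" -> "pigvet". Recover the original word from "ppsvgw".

scroll

The output letters match the input read backwards, each shifted +4: stable reversed is elbats. Read the word backwards and shift each letter +4.
Decoding ppsvgw: shift back: p−4=l, p−4=l, s−4=o, v−4=r, g−4=c, w−4=s → llorcs; then reverse → scroll.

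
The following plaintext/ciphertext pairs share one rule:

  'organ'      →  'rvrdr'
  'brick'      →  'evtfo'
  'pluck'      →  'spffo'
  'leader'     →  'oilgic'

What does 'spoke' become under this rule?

Shifts by position in organ: pos 0: o→r (+3), pos 1: r→v (+4), pos 2: g→r (+11), pos 3: a→d (+3), pos 4: n→r (+4) — repeating every 3. It's a Vigenère-style cipher with numeric key [3,4,11]: position i shifts by key[i mod 3].
Applying it to spoke: s+3=v, p+4=t, o+11=z, k+3=n, e+4=i.

vtzni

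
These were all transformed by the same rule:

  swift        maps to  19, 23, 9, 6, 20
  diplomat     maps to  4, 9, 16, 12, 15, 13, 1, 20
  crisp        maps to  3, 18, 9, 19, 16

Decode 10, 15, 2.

s is letter #19 and maps to 19: an offset of 0. Each letter is replaced by its alphabet position (a=1, b=2, …, z=26).
Reversing it on 10, 15, 2: 10=j, 15=o, 2=b.

job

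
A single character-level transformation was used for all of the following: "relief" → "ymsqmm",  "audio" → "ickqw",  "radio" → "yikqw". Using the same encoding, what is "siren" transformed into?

The shift depends on letter class: consonant r→y is +7, but vowel e→m is +8. Two shifts are in play — +8 for a/e/i/o/u, +7 for every other letter.
On siren: s(cons)+7=z, i(vowel)+8=q, r(cons)+7=y, e(vowel)+8=m, n(cons)+7=u.

zqymu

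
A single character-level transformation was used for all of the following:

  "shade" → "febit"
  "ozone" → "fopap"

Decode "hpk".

The output letters match the input read backwards, each shifted +1: shade reversed is edahs. Two steps: reverse the string, then apply a Caesar shift of +1.
Undoing it on hpk: shift back: h−1=g, p−1=o, k−1=j → goj; then reverse → jog.

jog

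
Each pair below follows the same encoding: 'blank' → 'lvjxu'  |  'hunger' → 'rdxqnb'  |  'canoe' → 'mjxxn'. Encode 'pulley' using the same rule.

zdvvni

The rule splits by letter class: vowels +9, consonants +10.
For pulley: p(cons)+10=z, u(vowel)+9=d, l(cons)+10=v, l(cons)+10=v, e(vowel)+9=n, y(cons)+10=i.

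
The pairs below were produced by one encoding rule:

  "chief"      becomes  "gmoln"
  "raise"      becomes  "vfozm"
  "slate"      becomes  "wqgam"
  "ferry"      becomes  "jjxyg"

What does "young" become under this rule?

In chief: c→g is +4, h→m is +5, i→o is +6, e→l is +7 — the shift increases by 1 each position. The shift increases by 1 at each position, starting from +4: 4, 5, 6, ….
On young: y+4=c, o+5=t, u+6=a, n+7=u, g+8=o.

ctauo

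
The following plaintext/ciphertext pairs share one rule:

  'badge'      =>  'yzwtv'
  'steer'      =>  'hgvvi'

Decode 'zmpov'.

ankle

Each pair mirrors across the alphabet (b↔y, a↔z, d↔w): positions sum to 25. Each letter is replaced by its mirror in the alphabet: a↔z, b↔y, c↔x, and so on (the Atbash cipher).
Undoing it on zmpov: z↔a, m↔n, p↔k, o↔l, v↔e.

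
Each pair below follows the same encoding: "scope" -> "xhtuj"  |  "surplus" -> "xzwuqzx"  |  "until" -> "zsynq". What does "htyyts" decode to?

Compare letters: s→x is +5, c→h is +5, o→t is +5 — a constant shift. It's a constant shift of +5 (ROT5).
Undoing it on htyyts: h−5=c, t−5=o, y−5=t, y−5=t, t−5=o, s−5=n.

cotton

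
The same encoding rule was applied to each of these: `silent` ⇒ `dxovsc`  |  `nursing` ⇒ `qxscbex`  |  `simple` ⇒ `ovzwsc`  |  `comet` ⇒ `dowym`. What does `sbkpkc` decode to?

The word is reversed, then every letter is shifted forward by 10.
Reversing it on sbkpkc: shift back: s−10=i, b−10=r, k−10=a, p−10=f, k−10=a, c−10=s → irafas; then reverse → safari.

safari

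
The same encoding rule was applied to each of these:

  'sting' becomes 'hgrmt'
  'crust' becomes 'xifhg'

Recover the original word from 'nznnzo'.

Each pair mirrors across the alphabet (s↔h, t↔g, i↔r): positions sum to 25. Each letter is replaced by its mirror in the alphabet: a↔z, b↔y, c↔x, and so on (the Atbash cipher).
Reversing it on nznnzo: n↔m, z↔a, n↔m, n↔m, z↔a, o↔l.

mammal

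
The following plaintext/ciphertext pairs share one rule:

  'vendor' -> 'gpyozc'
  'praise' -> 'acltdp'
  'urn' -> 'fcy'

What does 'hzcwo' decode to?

Compare letters: v→g is +11, e→p is +11, n→y is +11 — a constant shift. It's a constant shift of +11 (ROT11).
Reversing it on hzcwo: h−11=w, z−11=o, c−11=r, w−11=l, o−11=d.

world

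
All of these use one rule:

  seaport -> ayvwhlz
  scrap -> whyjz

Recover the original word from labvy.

The output letters match the input read backwards, each shifted +7: seaport reversed is tropaes. The word is reversed, then every letter is shifted forward by 7.
Undoing it on labvy: shift back: l−7=e, a−7=t, b−7=u, v−7=o, y−7=r → etuor; then reverse → route.

route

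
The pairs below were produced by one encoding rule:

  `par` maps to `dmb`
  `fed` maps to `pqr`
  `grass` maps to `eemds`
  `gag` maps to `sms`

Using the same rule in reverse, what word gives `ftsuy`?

The output letters match the input read backwards, each shifted +12: par reversed is rap. The word is reversed, then every letter is shifted forward by 12.
Undoing it on ftsuy: shift back: f−12=t, t−12=h, s−12=g, u−12=i, y−12=m → thgim; then reverse → might.

might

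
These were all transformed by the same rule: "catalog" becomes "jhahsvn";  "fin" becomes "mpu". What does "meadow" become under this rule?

tlhkvd

Compare letters: c→j is +7, a→h is +7, t→a is +7 — a constant shift. Each letter is shifted forward by 7 in the alphabet (a Caesar shift of +7).
For meadow: m+7=t, e+7=l, a+7=h, d+7=k, o+7=v, w+7=d.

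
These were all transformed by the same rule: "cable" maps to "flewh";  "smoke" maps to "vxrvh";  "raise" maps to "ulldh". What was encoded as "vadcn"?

The shifts repeat in a cycle of length 2: positions 0,1,… shift by +3, +11, then the pattern repeats.
Undoing it on vadcn: v−3=s, a−11=p, d−3=a, c−11=r, n−3=k.

spark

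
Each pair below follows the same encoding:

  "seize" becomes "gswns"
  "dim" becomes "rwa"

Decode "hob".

Compare letters: s→g is +14, e→s is +14, i→w is +14 — a constant shift. Each letter is shifted forward by 14 in the alphabet (a Caesar shift of +14).
Undoing it on hob: h−14=t, o−14=a, b−14=n.

tan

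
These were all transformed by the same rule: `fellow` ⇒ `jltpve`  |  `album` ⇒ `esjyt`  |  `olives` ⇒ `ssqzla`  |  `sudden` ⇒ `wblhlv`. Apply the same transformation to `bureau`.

fbzihc

The shifts repeat in a cycle of length 3: positions 0,1,… shift by +4, +7, +8, then the pattern repeats.
Applying it to bureau: b+4=f, u+7=b, r+8=z, e+4=i, a+7=h, u+8=c.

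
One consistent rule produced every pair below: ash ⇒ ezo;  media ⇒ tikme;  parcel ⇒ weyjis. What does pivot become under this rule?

wmcsa

Two shifts are in play — +4 for a/e/i/o/u, +7 for every other letter.
Applying it to pivot: p(cons)+7=w, i(vowel)+4=m, v(cons)+7=c, o(vowel)+4=s, t(cons)+7=a.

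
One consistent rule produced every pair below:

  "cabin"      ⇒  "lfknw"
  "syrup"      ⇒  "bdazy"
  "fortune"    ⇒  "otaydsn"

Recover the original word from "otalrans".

Shifts by position in cabin: pos 0: c→l (+9), pos 1: a→f (+5), pos 2: b→k (+9), pos 3: i→n (+5) — repeating every 2. A repeating key of period 2 is used — shifts +9, +5 over and over.
Reversing it on otalrans: o−9=f, t−5=o, a−9=r, l−5=g, r−9=i, a−5=v, n−9=e, s−5=n.

forgiven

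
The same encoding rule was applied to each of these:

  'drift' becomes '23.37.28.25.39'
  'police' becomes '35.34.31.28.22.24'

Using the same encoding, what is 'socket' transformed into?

38.34.22.30.24.39

d is letter #4 and maps to 23: an offset of 19. Letters become their 1-based position plus 19 (so a→20, b→21, …).
On socket: s=19→38, o=15→34, c=3→22, k=11→30, e=5→24, t=20→39.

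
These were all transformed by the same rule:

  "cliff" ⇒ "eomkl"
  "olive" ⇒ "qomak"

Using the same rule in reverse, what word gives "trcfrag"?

royalty

In cliff: c→e is +2, l→o is +3, i→m is +4, f→k is +5 — the shift increases by 1 each position. Each letter shifts forward by (position + 2), i.e. 2, 3, 4, … — the shift grows by one for each successive letter.
Reversing it on trcfrag: t−2=r, r−3=o, c−4=y, f−5=a, r−6=l, a−7=t, g−8=y.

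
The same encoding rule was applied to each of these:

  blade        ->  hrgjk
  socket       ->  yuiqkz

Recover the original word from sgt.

Every letter moves 6 places later in the alphabet, wrapping around z→a.
Reversing it on sgt: s−6=m, g−6=a, t−6=n.

man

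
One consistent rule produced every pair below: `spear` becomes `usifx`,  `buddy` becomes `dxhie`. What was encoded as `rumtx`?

prior

In spear: s→u is +2, p→s is +3, e→i is +4, a→f is +5 — the shift increases by 1 each position. Each letter shifts forward by (position + 2), i.e. 2, 3, 4, … — the shift grows by one for each successive letter.
Undoing it on rumtx: r−2=p, u−3=r, m−4=i, t−5=o, x−6=r.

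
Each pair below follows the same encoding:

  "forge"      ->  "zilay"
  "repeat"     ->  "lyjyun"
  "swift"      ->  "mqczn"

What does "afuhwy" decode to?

Compare letters: f→z is +20, o→i is +20, r→l is +20 — a constant shift. Each letter is shifted forward by 20 in the alphabet (a Caesar shift of +20).
Reversing it on afuhwy: a−20=g, f−20=l, u−20=a, h−20=n, w−20=c, y−20=e.

glance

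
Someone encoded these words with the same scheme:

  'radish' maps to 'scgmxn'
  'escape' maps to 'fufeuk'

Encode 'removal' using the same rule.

sgpsags

In radish: r→s is +1, a→c is +2, d→g is +3, i→m is +4 — the shift increases by 1 each position. Each letter shifts forward by (position + 1), i.e. 1, 2, 3, … — the shift grows by one for each successive letter.
Applying it to removal: r+1=s, e+2=g, m+3=p, o+4=s, v+5=a, a+6=g, l+7=s.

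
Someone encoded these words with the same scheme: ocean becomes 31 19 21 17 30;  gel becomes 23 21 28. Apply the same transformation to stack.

o is letter #15 and maps to 31: an offset of 16. The number is (letter's place in the alphabet, a=1) + 16.
For stack: s=19→35, t=20→36, a=1→17, c=3→19, k=11→27.

35 36 17 19 27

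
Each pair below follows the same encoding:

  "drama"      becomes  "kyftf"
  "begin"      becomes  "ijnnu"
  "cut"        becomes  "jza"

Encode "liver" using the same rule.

The shift depends on letter class: consonant d→k is +7, but vowel a→f is +5. Two shifts are in play — +5 for a/e/i/o/u, +7 for every other letter.
On liver: l(cons)+7=s, i(vowel)+5=n, v(cons)+7=c, e(vowel)+5=j, r(cons)+7=y.

sncjy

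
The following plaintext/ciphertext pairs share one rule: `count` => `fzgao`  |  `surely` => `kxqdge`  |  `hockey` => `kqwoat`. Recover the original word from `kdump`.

The output letters match the input read backwards, each shifted +12: count reversed is tnuoc. The word is reversed, then every letter is shifted forward by 12.
Decoding kdump: shift back: k−12=y, d−12=r, u−12=i, m−12=a, p−12=d → yriad; then reverse → dairy.

dairy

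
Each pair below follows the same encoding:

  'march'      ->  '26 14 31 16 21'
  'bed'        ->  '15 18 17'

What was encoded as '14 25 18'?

ale

The number is (letter's place in the alphabet, a=1) + 13.
Reversing it on 14 25 18: 14→(14−13)÷1=1=a, 25→(25−13)÷1=12=l, 18→(18−13)÷1=5=e.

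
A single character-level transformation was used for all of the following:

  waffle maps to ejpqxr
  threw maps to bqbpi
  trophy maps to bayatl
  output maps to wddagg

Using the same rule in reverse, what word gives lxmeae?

doctor

In waffle: w→e is +8, a→j is +9, f→p is +10, f→q is +11 — the shift increases by 1 each position. The shift increases by 1 at each position, starting from +8: 8, 9, 10, ….
Reversing it on lxmeae: l−8=d, x−9=o, m−10=c, e−11=t, a−12=o, e−13=r.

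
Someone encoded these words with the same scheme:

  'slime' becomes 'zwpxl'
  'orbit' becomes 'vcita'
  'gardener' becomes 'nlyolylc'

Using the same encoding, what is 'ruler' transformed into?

Shifts by position in slime: pos 0: s→z (+7), pos 1: l→w (+11), pos 2: i→p (+7), pos 3: m→x (+11) — repeating every 2. A repeating key of period 2 is used — shifts +7, +11 over and over.
Applying it to ruler: r+7=y, u+11=f, l+7=s, e+11=p, r+7=y.

yfspy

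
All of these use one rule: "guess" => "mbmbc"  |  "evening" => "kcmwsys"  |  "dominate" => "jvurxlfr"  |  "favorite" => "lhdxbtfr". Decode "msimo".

glade

In guess: g→m is +6, u→b is +7, e→m is +8, s→b is +9 — the shift increases by 1 each position. Letter i (0-indexed) is shifted by i+6, so successive shifts are 6, 7, 8, ….
Decoding msimo: m−6=g, s−7=l, i−8=a, m−9=d, o−10=e.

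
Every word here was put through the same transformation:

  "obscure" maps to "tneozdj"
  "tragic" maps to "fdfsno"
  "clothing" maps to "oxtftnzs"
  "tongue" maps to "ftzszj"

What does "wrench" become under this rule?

The rule splits by letter class: vowels +5, consonants +12.
Applying it to wrench: w(cons)+12=i, r(cons)+12=d, e(vowel)+5=j, n(cons)+12=z, c(cons)+12=o, h(cons)+12=t.

idjzot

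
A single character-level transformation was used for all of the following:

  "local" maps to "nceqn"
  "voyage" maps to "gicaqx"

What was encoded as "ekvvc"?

attic

The output letters match the input read backwards, each shifted +2: local reversed is lacol. The word is reversed, then every letter is shifted forward by 2.
Reversing it on ekvvc: shift back: e−2=c, k−2=i, v−2=t, v−2=t, c−2=a → citta; then reverse → attic.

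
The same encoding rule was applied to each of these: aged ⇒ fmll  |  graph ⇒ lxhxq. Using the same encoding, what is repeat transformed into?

In aged: a→f is +5, g→m is +6, e→l is +7, d→l is +8 — the shift increases by 1 each position. Letter i (0-indexed) is shifted by i+5, so successive shifts are 5, 6, 7, ….
Applying it to repeat: r+5=w, e+6=k, p+7=w, e+8=m, a+9=j, t+10=d.

wkwmjd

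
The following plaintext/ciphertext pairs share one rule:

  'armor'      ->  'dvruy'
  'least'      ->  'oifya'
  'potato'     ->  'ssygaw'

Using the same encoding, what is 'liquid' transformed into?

omvapl

In armor: a→d is +3, r→v is +4, m→r is +5, o→u is +6 — the shift increases by 1 each position. Letter i (0-indexed) is shifted by i+3, so successive shifts are 3, 4, 5, ….
On liquid: l+3=o, i+4=m, q+5=v, u+6=a, i+7=p, d+8=l.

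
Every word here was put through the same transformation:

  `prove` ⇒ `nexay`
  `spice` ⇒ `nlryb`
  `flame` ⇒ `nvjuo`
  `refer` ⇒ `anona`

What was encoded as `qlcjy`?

Read the word backwards and shift each letter +9.
Undoing it on qlcjy: shift back: q−9=h, l−9=c, c−9=t, j−9=a, y−9=p → hctap; then reverse → patch.

patch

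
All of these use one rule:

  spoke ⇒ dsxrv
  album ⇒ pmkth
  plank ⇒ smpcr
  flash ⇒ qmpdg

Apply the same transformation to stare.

dypiv

Treating letters as 0–25, the rule is x ↦ 21x + 15 (mod 26).
Applying it to stare: s(18)→21·18+15≡3=d; t(19)→21·19+15≡24=y; a(0)→21·0+15≡15=p; r(17)→21·17+15≡8=i; e(4)→21·4+15≡21=v (all mod 26).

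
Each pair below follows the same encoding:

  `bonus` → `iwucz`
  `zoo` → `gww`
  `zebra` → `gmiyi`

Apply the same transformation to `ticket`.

aqjrma

Two shifts are in play — +8 for a/e/i/o/u, +7 for every other letter.
For ticket: t(cons)+7=a, i(vowel)+8=q, c(cons)+7=j, k(cons)+7=r, e(vowel)+8=m, t(cons)+7=a.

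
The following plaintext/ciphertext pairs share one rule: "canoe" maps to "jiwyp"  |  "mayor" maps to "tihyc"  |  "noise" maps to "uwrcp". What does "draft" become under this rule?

kzjpe

The shift increases by 1 at each position, starting from +7: 7, 8, 9, ….
On draft: d+7=k, r+8=z, a+9=j, f+10=p, t+11=e.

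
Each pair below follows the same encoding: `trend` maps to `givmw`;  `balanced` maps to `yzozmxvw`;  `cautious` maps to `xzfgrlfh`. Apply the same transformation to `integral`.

Each pair mirrors across the alphabet (t↔g, r↔i, e↔v): positions sum to 25. Each letter is replaced by its mirror in the alphabet: a↔z, b↔y, c↔x, and so on (the Atbash cipher).
For integral: i↔r, n↔m, t↔g, e↔v, g↔t, r↔i, a↔z, l↔o.

rmgvtizo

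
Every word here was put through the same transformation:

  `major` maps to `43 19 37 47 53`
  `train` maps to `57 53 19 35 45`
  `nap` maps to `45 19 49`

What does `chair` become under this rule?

23 33 19 35 53

m(#13)→43 and a(#1)→19: differences scale by 2, so n = 2·pos + 17. The formula is n = 2×(alphabet index, a=1) + 17.
On chair: c=3→23, h=8→33, a=1→19, i=9→35, r=18→53.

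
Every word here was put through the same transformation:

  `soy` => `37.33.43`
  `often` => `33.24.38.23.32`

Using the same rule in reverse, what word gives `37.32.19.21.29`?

snack

The number is (letter's place in the alphabet, a=1) + 18.
Reversing it on 37.32.19.21.29: 37→(37−18)÷1=19=s, 32→(32−18)÷1=14=n, 19→(19−18)÷1=1=a, 21→(21−18)÷1=3=c, 29→(29−18)÷1=11=k.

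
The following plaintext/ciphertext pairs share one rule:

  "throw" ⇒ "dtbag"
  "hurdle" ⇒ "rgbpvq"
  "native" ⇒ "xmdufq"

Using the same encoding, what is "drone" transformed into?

A repeating key of period 2 is used — shifts +10, +12 over and over.
For drone: d+10=n, r+12=d, o+10=y, n+12=z, e+10=o.

ndyzo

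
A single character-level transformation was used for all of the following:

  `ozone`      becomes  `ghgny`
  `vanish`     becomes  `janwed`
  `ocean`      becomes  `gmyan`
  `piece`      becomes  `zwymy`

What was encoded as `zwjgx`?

pivot

This is an affine cipher: with a=0,…,z=25, each position x becomes (19x+0) mod 26.
Undoing it on zwjgx: z(25)→11·(25−0)≡15=p; w(22)→11·(22−0)≡8=i; j(9)→11·(9−0)≡21=v; g(6)→11·(6−0)≡14=o; x(23)→11·(23−0)≡19=t (all mod 26).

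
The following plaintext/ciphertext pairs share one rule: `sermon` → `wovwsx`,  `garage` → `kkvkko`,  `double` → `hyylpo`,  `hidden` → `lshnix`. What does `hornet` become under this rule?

It's a Vigenère-style cipher with numeric key [4,10]: position i shifts by key[i mod 2].
On hornet: h+4=l, o+10=y, r+4=v, n+10=x, e+4=i, t+10=d.

lyvxid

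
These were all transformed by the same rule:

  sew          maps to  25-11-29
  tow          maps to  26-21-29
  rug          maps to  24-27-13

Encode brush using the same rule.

s is letter #19 and maps to 25: an offset of 6. Each letter is replaced by its alphabet position (a=1..z=26) + 6.
Applying it to brush: b=2→8, r=18→24, u=21→27, s=19→25, h=8→14.

8-24-27-25-14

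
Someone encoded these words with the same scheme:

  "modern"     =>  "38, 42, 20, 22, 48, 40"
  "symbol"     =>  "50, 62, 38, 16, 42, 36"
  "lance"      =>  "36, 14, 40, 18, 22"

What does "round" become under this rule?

48, 42, 54, 40, 20

m(#13)→38 and o(#15)→42: differences scale by 2, so n = 2·pos + 12. The formula is n = 2×(alphabet index, a=1) + 12.
On round: r=18→48, o=15→42, u=21→54, n=14→40, d=4→20.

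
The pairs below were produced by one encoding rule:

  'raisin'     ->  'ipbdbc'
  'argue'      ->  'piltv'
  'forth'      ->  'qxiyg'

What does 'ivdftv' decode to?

rescue

r(17)→i(8) and a(0)→p(15) fit y≡21x+15 (mod 26); the inverse of 21 mod 26 is 5. This is an affine cipher: with a=0,…,z=25, each position x becomes (21x+15) mod 26.
Decoding ivdftv: i(8)→5·(8−15)≡17=r; v(21)→5·(21−15)≡4=e; d(3)→5·(3−15)≡18=s; f(5)→5·(5−15)≡2=c; t(19)→5·(19−15)≡20=u; v(21)→5·(21−15)≡4=e (all mod 26).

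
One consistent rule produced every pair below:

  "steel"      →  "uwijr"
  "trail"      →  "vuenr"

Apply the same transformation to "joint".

In steel: s→u is +2, t→w is +3, e→i is +4, e→j is +5 — the shift increases by 1 each position. Letter i (0-indexed) is shifted by i+2, so successive shifts are 2, 3, 4, ….
For joint: j+2=l, o+3=r, i+4=m, n+5=s, t+6=z.

lrmsz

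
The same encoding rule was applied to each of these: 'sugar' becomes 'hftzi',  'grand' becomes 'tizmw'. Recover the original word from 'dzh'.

Each pair mirrors across the alphabet (s↔h, u↔f, g↔t): positions sum to 25. Each letter is replaced by its mirror in the alphabet: a↔z, b↔y, c↔x, and so on (the Atbash cipher).
Undoing it on dzh: d↔w, z↔a, h↔s.

was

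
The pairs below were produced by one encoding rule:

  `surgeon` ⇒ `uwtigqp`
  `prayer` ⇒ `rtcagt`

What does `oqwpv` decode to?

mount

Compare letters: s→u is +2, u→w is +2, r→t is +2 — a constant shift. Every letter moves 2 places later in the alphabet, wrapping around z→a.
Decoding oqwpv: o−2=m, q−2=o, w−2=u, p−2=n, v−2=t.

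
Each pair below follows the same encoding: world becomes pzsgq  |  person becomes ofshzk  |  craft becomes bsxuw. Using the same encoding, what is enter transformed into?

w(22)→p(15) and o(14)→z(25) fit y≡15x+23 (mod 26); the inverse of 15 mod 26 is 7. Treating letters as 0–25, the rule is x ↦ 15x + 23 (mod 26).
On enter: e(4)→15·4+23≡5=f; n(13)→15·13+23≡10=k; t(19)→15·19+23≡22=w; e(4)→15·4+23≡5=f; r(17)→15·17+23≡18=s (all mod 26).

fkwfs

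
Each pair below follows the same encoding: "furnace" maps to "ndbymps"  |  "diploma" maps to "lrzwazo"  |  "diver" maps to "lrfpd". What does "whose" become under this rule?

eqydq

In furnace: f→n is +8, u→d is +9, r→b is +10, n→y is +11 — the shift increases by 1 each position. The shift increases by 1 at each position, starting from +8: 8, 9, 10, ….
Applying it to whose: w+8=e, h+9=q, o+10=y, s+11=d, e+12=q.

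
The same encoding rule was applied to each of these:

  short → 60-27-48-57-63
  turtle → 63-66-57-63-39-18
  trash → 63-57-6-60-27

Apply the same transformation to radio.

57-6-15-30-48

s(#19)→60 and h(#8)→27: differences scale by 3, so n = 3·pos + 3. With a=1..z=26, the number is 3·pos + 3.
On radio: r=18→57, a=1→6, d=4→15, i=9→30, o=15→48.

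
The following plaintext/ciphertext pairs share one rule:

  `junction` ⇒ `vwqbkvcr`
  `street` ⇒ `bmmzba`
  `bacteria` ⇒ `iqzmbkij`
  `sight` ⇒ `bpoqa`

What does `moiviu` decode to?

manage

The output letters match the input read backwards, each shifted +8: junction reversed is noitcnuj. Two steps: reverse the string, then apply a Caesar shift of +8.
Decoding moiviu: shift back: m−8=e, o−8=g, i−8=a, v−8=n, i−8=a, u−8=m → eganam; then reverse → manage.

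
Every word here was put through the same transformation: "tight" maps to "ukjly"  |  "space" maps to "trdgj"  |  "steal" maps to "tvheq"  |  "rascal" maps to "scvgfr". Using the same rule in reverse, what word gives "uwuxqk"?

In tight: t→u is +1, i→k is +2, g→j is +3, h→l is +4 — the shift increases by 1 each position. Letter i (0-indexed) is shifted by i+1, so successive shifts are 1, 2, 3, ….
Decoding uwuxqk: u−1=t, w−2=u, u−3=r, x−4=t, q−5=l, k−6=e.

turtle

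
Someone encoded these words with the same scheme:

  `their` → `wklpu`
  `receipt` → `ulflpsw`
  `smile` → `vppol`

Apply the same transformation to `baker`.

The shift depends on letter class: consonant t→w is +3, but vowel e→l is +7. Vowels shift forward by 7 and consonants shift forward by 3.
Applying it to baker: b(cons)+3=e, a(vowel)+7=h, k(cons)+3=n, e(vowel)+7=l, r(cons)+3=u.

ehnlu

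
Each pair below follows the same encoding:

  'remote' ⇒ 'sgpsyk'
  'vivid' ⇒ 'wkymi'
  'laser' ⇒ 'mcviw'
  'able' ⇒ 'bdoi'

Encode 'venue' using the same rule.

Each letter shifts forward by (position + 1), i.e. 1, 2, 3, … — the shift grows by one for each successive letter.
On venue: v+1=w, e+2=g, n+3=q, u+4=y, e+5=j.

wgqyj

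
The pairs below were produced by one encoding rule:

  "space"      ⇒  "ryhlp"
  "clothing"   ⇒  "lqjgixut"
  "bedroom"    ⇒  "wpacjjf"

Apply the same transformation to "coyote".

ljdjgp

s(18)→r(17) and p(15)→y(24) fit y≡15x+7 (mod 26); the inverse of 15 mod 26 is 7. Treating letters as 0–25, the rule is x ↦ 15x + 7 (mod 26).
Applying it to coyote: c(2)→15·2+7≡11=l; o(14)→15·14+7≡9=j; y(24)→15·24+7≡3=d; o(14)→15·14+7≡9=j; t(19)→15·19+7≡6=g; e(4)→15·4+7≡15=p (all mod 26).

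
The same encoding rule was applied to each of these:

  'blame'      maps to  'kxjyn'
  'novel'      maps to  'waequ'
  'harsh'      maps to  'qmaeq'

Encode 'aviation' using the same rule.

The shifts repeat in a cycle of length 2: positions 0,1,… shift by +9, +12, then the pattern repeats.
On aviation: a+9=j, v+12=h, i+9=r, a+12=m, t+9=c, i+12=u, o+9=x, n+12=z.

jhrmcuxz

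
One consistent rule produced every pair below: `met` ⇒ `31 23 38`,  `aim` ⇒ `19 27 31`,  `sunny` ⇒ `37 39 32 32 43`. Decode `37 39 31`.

sum

m is letter #13 and maps to 31: an offset of 18. Letters become their 1-based position plus 18 (so a→19, b→20, …).
Reversing it on 37 39 31: 37→(37−18)÷1=19=s, 39→(39−18)÷1=21=u, 31→(31−18)÷1=13=m.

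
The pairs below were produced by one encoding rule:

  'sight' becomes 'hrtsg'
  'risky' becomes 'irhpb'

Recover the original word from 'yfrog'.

built

This is the alphabet-reversal cipher (Atbash): a becomes z, b becomes y, etc.
Undoing it on yfrog: y↔b, f↔u, r↔i, o↔l, g↔t.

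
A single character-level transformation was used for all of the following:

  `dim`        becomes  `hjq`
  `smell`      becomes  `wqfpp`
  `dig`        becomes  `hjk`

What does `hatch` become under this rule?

Vowels shift forward by 1 and consonants shift forward by 4.
Applying it to hatch: h(cons)+4=l, a(vowel)+1=b, t(cons)+4=x, c(cons)+4=g, h(cons)+4=l.

lbxgl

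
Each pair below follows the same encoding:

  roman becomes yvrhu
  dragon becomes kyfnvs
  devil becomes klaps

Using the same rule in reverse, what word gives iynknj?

bridge

Shifts by position in roman: pos 0: r→y (+7), pos 1: o→v (+7), pos 2: m→r (+5), pos 3: a→h (+7), pos 4: n→u (+7) — repeating every 3. A repeating key of period 3 is used — shifts +7, +7, +5 over and over.
Reversing it on iynknj: i−7=b, y−7=r, n−5=i, k−7=d, n−7=g, j−5=e.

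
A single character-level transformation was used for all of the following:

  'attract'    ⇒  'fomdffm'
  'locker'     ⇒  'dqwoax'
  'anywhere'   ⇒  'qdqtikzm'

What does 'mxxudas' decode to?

The word is reversed, then every letter is shifted forward by 12.
Reversing it on mxxudas: shift back: m−12=a, x−12=l, x−12=l, u−12=i, d−12=r, a−12=o, s−12=g → allirog; then reverse → gorilla.

gorilla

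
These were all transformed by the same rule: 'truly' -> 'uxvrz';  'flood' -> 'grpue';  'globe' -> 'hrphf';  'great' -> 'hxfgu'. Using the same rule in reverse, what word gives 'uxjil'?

The shifts repeat in a cycle of length 2: positions 0,1,… shift by +1, +6, then the pattern repeats.
Undoing it on uxjil: u−1=t, x−6=r, j−1=i, i−6=c, l−1=k.

trick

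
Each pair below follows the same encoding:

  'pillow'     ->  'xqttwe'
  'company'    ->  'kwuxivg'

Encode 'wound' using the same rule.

ewcvl

Compare letters: p→x is +8, i→q is +8, l→t is +8 — a constant shift. This is a Caesar cipher with shift 8.
Applying it to wound: w+8=e, o+8=w, u+8=c, n+8=v, d+8=l.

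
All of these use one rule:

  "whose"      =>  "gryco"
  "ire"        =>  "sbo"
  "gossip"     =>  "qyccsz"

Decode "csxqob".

Compare letters: w→g is +10, h→r is +10, o→y is +10 — a constant shift. Each letter is shifted forward by 10 in the alphabet (a Caesar shift of +10).
Undoing it on csxqob: c−10=s, s−10=i, x−10=n, q−10=g, o−10=e, b−10=r.

singer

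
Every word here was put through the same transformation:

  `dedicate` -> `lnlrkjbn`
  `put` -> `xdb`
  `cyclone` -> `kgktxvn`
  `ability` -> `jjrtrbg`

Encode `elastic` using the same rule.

The shift depends on letter class: consonant d→l is +8, but vowel e→n is +9. Two shifts are in play — +9 for a/e/i/o/u, +8 for every other letter.
On elastic: e(vowel)+9=n, l(cons)+8=t, a(vowel)+9=j, s(cons)+8=a, t(cons)+8=b, i(vowel)+9=r, c(cons)+8=k.

ntjabrk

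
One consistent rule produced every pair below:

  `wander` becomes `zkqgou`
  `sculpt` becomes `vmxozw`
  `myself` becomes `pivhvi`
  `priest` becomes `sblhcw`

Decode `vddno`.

Shifts by position in wander: pos 0: w→z (+3), pos 1: a→k (+10), pos 2: n→q (+3), pos 3: d→g (+3), pos 4: e→o (+10), pos 5: r→u (+3) — repeating every 3. The shifts repeat in a cycle of length 3: positions 0,1,… shift by +3, +10, +3, then the pattern repeats.
Undoing it on vddno: v−3=s, d−10=t, d−3=a, n−3=k, o−10=e.

stake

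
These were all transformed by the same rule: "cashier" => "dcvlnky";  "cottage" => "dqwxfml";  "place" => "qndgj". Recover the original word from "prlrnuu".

opinion

Each letter shifts forward by (position + 1), i.e. 1, 2, 3, … — the shift grows by one for each successive letter.
Undoing it on prlrnuu: p−1=o, r−2=p, l−3=i, r−4=n, n−5=i, u−6=o, u−7=n.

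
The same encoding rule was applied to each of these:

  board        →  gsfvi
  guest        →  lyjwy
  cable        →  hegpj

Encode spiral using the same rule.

xtnvfp

Shifts by position in board: pos 0: b→g (+5), pos 1: o→s (+4), pos 2: a→f (+5), pos 3: r→v (+4) — repeating every 2. The shifts repeat in a cycle of length 2: positions 0,1,… shift by +5, +4, then the pattern repeats.
On spiral: s+5=x, p+4=t, i+5=n, r+4=v, a+5=f, l+4=p.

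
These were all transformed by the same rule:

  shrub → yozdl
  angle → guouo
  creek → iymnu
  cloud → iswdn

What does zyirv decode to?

Letter i (0-indexed) is shifted by i+6, so successive shifts are 6, 7, 8, ….
Undoing it on zyirv: z−6=t, y−7=r, i−8=a, r−9=i, v−10=l.

trail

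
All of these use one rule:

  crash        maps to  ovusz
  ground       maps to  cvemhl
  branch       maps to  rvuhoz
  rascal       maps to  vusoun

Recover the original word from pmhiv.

tuner

Each letter's alphabet position (a=0..z=25) is mapped through 23·x+20 mod 26 — an affine cipher.
Decoding pmhiv: p(15)→17·(15−20)≡19=t; m(12)→17·(12−20)≡20=u; h(7)→17·(7−20)≡13=n; i(8)→17·(8−20)≡4=e; v(21)→17·(21−20)≡17=r (all mod 26).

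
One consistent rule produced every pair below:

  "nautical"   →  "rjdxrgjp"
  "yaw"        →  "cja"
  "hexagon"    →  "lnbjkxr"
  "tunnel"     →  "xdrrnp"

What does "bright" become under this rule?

The shift depends on letter class: consonant n→r is +4, but vowel a→j is +9. Two shifts are in play — +9 for a/e/i/o/u, +4 for every other letter.
For bright: b(cons)+4=f, r(cons)+4=v, i(vowel)+9=r, g(cons)+4=k, h(cons)+4=l, t(cons)+4=x.

fvrklx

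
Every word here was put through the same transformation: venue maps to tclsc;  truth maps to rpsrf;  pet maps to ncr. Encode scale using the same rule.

Compare letters: v→t is +24, e→c is +24, n→l is +24 — a constant shift. Each letter is shifted forward by 24 in the alphabet (a Caesar shift of +24).
For scale: s+24=q, c+24=a, a+24=y, l+24=j, e+24=c.

qayjc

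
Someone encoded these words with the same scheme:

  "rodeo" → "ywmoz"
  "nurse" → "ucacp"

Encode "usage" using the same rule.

In rodeo: r→y is +7, o→w is +8, d→m is +9, e→o is +10 — the shift increases by 1 each position. Each letter shifts forward by (position + 7), i.e. 7, 8, 9, … — the shift grows by one for each successive letter.
For usage: u+7=b, s+8=a, a+9=j, g+10=q, e+11=p.

bajqp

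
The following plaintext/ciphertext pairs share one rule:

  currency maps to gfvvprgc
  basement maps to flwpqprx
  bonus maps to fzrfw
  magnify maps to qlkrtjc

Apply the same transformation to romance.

The rule splits by letter class: vowels +11, consonants +4.
Applying it to romance: r(cons)+4=v, o(vowel)+11=z, m(cons)+4=q, a(vowel)+11=l, n(cons)+4=r, c(cons)+4=g, e(vowel)+11=p.

vzqlrgp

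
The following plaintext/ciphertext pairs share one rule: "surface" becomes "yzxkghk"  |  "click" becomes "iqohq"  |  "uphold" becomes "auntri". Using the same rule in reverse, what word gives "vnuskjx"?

Shifts by position in surface: pos 0: s→y (+6), pos 1: u→z (+5), pos 2: r→x (+6), pos 3: f→k (+5) — repeating every 2. The shifts repeat in a cycle of length 2: positions 0,1,… shift by +6, +5, then the pattern repeats.
Undoing it on vnuskjx: v−6=p, n−5=i, u−6=o, s−5=n, k−6=e, j−5=e, x−6=r.

pioneer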